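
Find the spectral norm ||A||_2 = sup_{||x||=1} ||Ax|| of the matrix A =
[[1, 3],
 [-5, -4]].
||A||_2 = sqrt((51 + sqrt(2117))/2) ≈ 6.9646 (= sqrt(largest eigenvalue of A^T A))

||A||_2 = sigma_max(A) = sqrt(lambda_max(A^T A)). Form the symmetric matrix M = A^T A =
[[26, 23],
 [23, 25]].
Its characteristic polynomial (trace, determinant of M give the coefficients) is
  p(λ) = det(λ I - M) = λ^2 - 51λ + 121.
For λ^2 - 51λ + 121 the discriminant is 2117. It is nonnegative but not a perfect square, so the roots are real and irrational: λ = (51 ± sqrt(2117))/2 ≈ 48.5054, 2.4946.
So the eigenvalues of A^T A are ≈ 2.4946, 48.5054 (all ≥ 0, as they must be for A^T A). The largest is λ_max = (51 + sqrt(2117))/2 ≈ 48.5054, hence ||A||_2 = sqrt(λ_max) = sqrt((51 + sqrt(2117))/2) ≈ 6.9646.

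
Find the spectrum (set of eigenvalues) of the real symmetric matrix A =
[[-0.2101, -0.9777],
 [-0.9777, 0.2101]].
sigma(A) ≈ {-1, 1}

A is real symmetric, so its spectrum consists of real eigenvalues. Expanding the characteristic polynomial of the displayed matrix gives
  det(λ I - A) = p(λ) = λ^2 + (0)λ + (-1).
Solving p(λ) = 0 yields eigenvalues ≈ -1, 1. (A is shown rounded to 4 decimals, so these recover the underlying integer eigenvalues to within that precision.)
Verification: the trace of A = 0 equals the sum of eigenvalues 0, and det(A) ≈ -1.0000 matches the eigenvalue product -1.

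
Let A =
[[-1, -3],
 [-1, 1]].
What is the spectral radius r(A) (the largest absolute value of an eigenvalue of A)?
r(A) = 2

The eigenvalues of A are the roots of its characteristic polynomial. With M = A (coefficients from the trace and determinant):
  p(λ) = det(λ I - M) = λ^2 - 4.
For λ^2 - 4 the discriminant is 16. It is a perfect square (4^2), so the roots are rational: λ = (0 ± 4)/2 = 2, -2.
Thus the eigenvalues (to 4 decimals) are 2 (modulus 2); -2 (modulus 2). The spectral radius is the largest modulus: r(A) = 2. (Cross-check: r(A) ≤ ||A||_2 ≈ 3.2361; equality holds whenever A is normal, though it can also hold for some non-normal A.)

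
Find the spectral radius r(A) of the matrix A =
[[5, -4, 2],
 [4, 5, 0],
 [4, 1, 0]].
r(A) ≈ 6.4296

The eigenvalues of A are the roots of its characteristic polynomial. With M = A (coefficients from the trace, the sum of principal 2x2 minors, and det A):
  p(λ) = det(λ I - M) = λ^3 - 10λ^2 + 33λ + 32.
No integer candidate from the rational root theorem (±divisors of 32) is a root, so the roots are irrational. The cubic discriminant is Δ = -124576 < 0, so there is one real root and a complex-conjugate pair. p(-1) = -12 and p(0) = 32 have opposite signs, so a root lies in (-1, 0); Newton's method refines it to λ ≈ -0.7741. Dividing out (λ - (-0.7741)) leaves approximately λ^2 - 10.7741λ + 41.3399. For λ^2 - 10.7741λ + 41.3399 the discriminant is -49.279. It is negative, so the remaining roots are the complex-conjugate pair λ ≈ 5.387 ± 3.5099i. Their product equals the constant term, so |λ|^2 ≈ 41.3399 and |λ| ≈ 6.4296.
Thus the eigenvalues (to 4 decimals) are -0.7741 (modulus 0.7741); 5.387 ± 3.5099i (modulus 6.4296). The spectral radius is the largest modulus: r(A) ≈ 6.4296. (Cross-check: r(A) ≤ ||A||_2 ≈ 7.6952; equality holds whenever A is normal, though it can also hold for some non-normal A.)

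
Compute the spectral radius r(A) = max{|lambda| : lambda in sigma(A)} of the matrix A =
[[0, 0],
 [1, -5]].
r(A) = 5

The eigenvalues of A are the roots of its characteristic polynomial. With M = A (coefficients from the trace and determinant):
  p(λ) = det(λ I - M) = λ^2 + 5λ.
For λ^2 + 5λ the discriminant is 25. It is a perfect square (5^2), so the roots are rational: λ = (-5 ± 5)/2 = 0, -5.
Thus the eigenvalues (to 4 decimals) are 0 (modulus 0); -5 (modulus 5). The spectral radius is the largest modulus: r(A) = 5. (Cross-check: r(A) ≤ ||A||_2 ≈ 5.099; equality holds whenever A is normal, though it can also hold for some non-normal A.)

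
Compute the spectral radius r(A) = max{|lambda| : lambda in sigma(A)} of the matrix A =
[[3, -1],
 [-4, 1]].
r(A) = (4 + sqrt(20))/2 ≈ 4.2361

The eigenvalues of A are the roots of its characteristic polynomial. With M = A (coefficients from the trace and determinant):
  p(λ) = det(λ I - M) = λ^2 - 4λ - 1.
For λ^2 - 4λ - 1 the discriminant is 20. It is nonnegative but not a perfect square, so the roots are real and irrational: λ = (4 ± sqrt(20))/2 ≈ 4.2361, -0.2361.
Thus the eigenvalues (to 4 decimals) are 4.2361 (modulus 4.2361); -0.2361 (modulus 0.2361). The spectral radius is the largest modulus: r(A) = (4 + sqrt(20))/2 ≈ 4.2361. (Cross-check: r(A) ≤ ||A||_2 ≈ 5.1926; equality holds whenever A is normal, though it can also hold for some non-normal A.)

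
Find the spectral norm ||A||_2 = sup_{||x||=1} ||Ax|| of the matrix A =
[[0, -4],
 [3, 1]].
||A||_2 = sqrt(18) ≈ 4.2426 (= sqrt(largest eigenvalue of A^T A))

||A||_2 = sigma_max(A) = sqrt(lambda_max(A^T A)). Form the symmetric matrix M = A^T A =
[[9, 3],
 [3, 17]].
Its characteristic polynomial (trace, determinant of M give the coefficients) is
  p(λ) = det(λ I - M) = λ^2 - 26λ + 144.
For λ^2 - 26λ + 144 the discriminant is 100. It is a perfect square (10^2), so the roots are rational: λ = (26 ± 10)/2 = 18, 8.
So the eigenvalues of A^T A are ≈ 8, 18 (all ≥ 0, as they must be for A^T A). The largest is λ_max = 18, hence ||A||_2 = sqrt(λ_max) = sqrt(18) ≈ 4.2426.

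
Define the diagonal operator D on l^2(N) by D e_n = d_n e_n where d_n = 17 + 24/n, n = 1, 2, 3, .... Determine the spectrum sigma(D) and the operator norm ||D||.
sigma(D) = {17 + 24/n : n ≥ 1} ∪ {17}; ||D|| = 41

A bounded diagonal operator on l^2 with diagonal entries d_n has spectrum equal to the closure of {d_n : n ≥ 1}: every d_n is an eigenvalue (with eigenvector e_n), so {d_n} ⊂ sigma(D); the spectrum is closed, so its closure is too; and for lambda not in the closure, (D - lambda I) has bounded inverse (the diagonal entries 1/(d_n - lambda) are bounded). For our sequence d_n = 17 + 24/n, n = 1, 2, 3, ...:
  - {d_n} = {17 + 24/n : n ≥ 1}; the only limit point is 17
  - closure = {17 + 24/n : n ≥ 1} ∪ {17}
For the norm: a diagonal operator has ||D|| = sup_n |d_n|. Here d_n = 17 + 24/n is positive and decreasing, so sup_n |d_n| = d_1 = 17 + 24 = 41. So ||D|| = 41.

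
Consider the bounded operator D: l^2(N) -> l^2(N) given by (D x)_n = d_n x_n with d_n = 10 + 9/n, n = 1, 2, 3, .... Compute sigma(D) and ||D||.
sigma(D) = {10 + 9/n : n ≥ 1} ∪ {10}; ||D|| = 19

A bounded diagonal operator on l^2 with diagonal entries d_n has spectrum equal to the closure of {d_n : n ≥ 1}: every d_n is an eigenvalue (with eigenvector e_n), so {d_n} ⊂ sigma(D); the spectrum is closed, so its closure is too; and for lambda not in the closure, (D - lambda I) has bounded inverse (the diagonal entries 1/(d_n - lambda) are bounded). For our sequence d_n = 10 + 9/n, n = 1, 2, 3, ...:
  - {d_n} = {10 + 9/n : n ≥ 1}; the only limit point is 10
  - closure = {10 + 9/n : n ≥ 1} ∪ {10}
For the norm: a diagonal operator has ||D|| = sup_n |d_n|. Here d_n = 10 + 9/n is positive and decreasing, so sup_n |d_n| = d_1 = 10 + 9 = 19. So ||D|| = 19.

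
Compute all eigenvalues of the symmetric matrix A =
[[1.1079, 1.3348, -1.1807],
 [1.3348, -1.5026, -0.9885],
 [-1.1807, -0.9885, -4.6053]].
sigma(A) ≈ {-5, -2, 2}

A is real symmetric, so its spectrum consists of real eigenvalues. Expanding the characteristic polynomial of the displayed matrix gives
  det(λ I - A) = p(λ) = λ^3 + (5)λ^2 + (-4)λ + (-20).
Solving p(λ) = 0 yields eigenvalues ≈ -5, -2, 2. (A is shown rounded to 4 decimals, so these recover the underlying integer eigenvalues to within that precision.)
Verification: the trace of A = -5 equals the sum of eigenvalues -5, and det(A) ≈ 19.9997 matches the eigenvalue product 20.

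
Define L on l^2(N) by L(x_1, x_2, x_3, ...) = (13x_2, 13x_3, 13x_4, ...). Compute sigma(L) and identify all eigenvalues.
sigma(L) = closed disk {z in C : |z| ≤ 13}; sigma_p(L) = open disk {z in C : |z| < 13}

Note L = 13·V where V is the unit left shift (V x)_k = x_{k+1}; so sigma(L) = 13·sigma(V) and ||L|| = 13||V||. ||L x||^2 = 169sum_{k≥2} |x_k|^2 ≤ 169||x||^2, with equality on {x : x_1 = 0}, so ||L|| = 13. For any lambda with |lambda| < 13, set r = lambda/13 (|r| < 1); the vector x = (1, r, r^2, ...) is in l^2 and satisfies L x = 13(r, r^2, ...) = lambda x, so lambda is an eigenvalue. On the boundary |lambda| = 13 the geometric series diverges, so no l^2 eigenvector exists, but these lambda lie in the approximate point spectrum. Hence sigma(L) is the closed disk of radius 13 and sigma_p(L) is the open disk.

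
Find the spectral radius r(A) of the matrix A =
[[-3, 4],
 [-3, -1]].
r(A) = sqrt(15) ≈ 3.873

The eigenvalues of A are the roots of its characteristic polynomial. With M = A (coefficients from the trace and determinant):
  p(λ) = det(λ I - M) = λ^2 + 4λ + 15.
For λ^2 + 4λ + 15 the discriminant is -44. It is negative, so the roots are the complex-conjugate pair λ = -2 ± (sqrt(44)/2) i ≈ -2 ± 3.3166i. For a conjugate pair the product of the roots equals the constant term, so |λ|^2 = 15 and |λ| = sqrt(15) ≈ 3.873.
Thus the eigenvalues (to 4 decimals) are -2 ± 3.3166i (modulus 3.873). The spectral radius is the largest modulus: r(A) = sqrt(15) ≈ 3.873. (Cross-check: r(A) ≤ ||A||_2 ≈ 5.1492; equality holds whenever A is normal, though it can also hold for some non-normal A.)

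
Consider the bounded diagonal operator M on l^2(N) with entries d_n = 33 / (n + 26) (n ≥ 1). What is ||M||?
||M|| = 11/9 (attained at n = 1)

For M diagonal, ||M|| = sup_n |d_n| = sup_n 33/(n + 26). This is positive and strictly decreasing in n, so the supremum is attained at n = 1: d_1 = 33/(1 + 26) = 11/9. Hence ||M|| = 11/9.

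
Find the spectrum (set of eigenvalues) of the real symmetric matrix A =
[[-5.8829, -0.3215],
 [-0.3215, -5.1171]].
sigma(A) ≈ {-6, -5}

A is real symmetric, so its spectrum consists of real eigenvalues. Expanding the characteristic polynomial of the displayed matrix gives
  det(λ I - A) = p(λ) = λ^2 + (11)λ + (30).
Solving p(λ) = 0 yields eigenvalues ≈ -6, -5. (A is shown rounded to 4 decimals, so these recover the underlying integer eigenvalues to within that precision.)
Verification: the trace of A = -11 equals the sum of eigenvalues -11, and det(A) ≈ 30.0000 matches the eigenvalue product 30.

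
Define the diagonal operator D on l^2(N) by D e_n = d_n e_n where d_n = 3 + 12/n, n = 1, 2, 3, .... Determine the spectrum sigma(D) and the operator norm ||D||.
sigma(D) = {3 + 12/n : n ≥ 1} ∪ {3}; ||D|| = 15

A bounded diagonal operator on l^2 with diagonal entries d_n has spectrum equal to the closure of {d_n : n ≥ 1}: every d_n is an eigenvalue (with eigenvector e_n), so {d_n} ⊂ sigma(D); the spectrum is closed, so its closure is too; and for lambda not in the closure, (D - lambda I) has bounded inverse (the diagonal entries 1/(d_n - lambda) are bounded). For our sequence d_n = 3 + 12/n, n = 1, 2, 3, ...:
  - {d_n} = {3 + 12/n : n ≥ 1}; the only limit point is 3
  - closure = {3 + 12/n : n ≥ 1} ∪ {3}
For the norm: a diagonal operator has ||D|| = sup_n |d_n|. Here d_n = 3 + 12/n is positive and decreasing, so sup_n |d_n| = d_1 = 3 + 12 = 15. So ||D|| = 15.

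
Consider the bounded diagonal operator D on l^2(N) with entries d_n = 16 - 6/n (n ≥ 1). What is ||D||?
||D|| = 16

For a diagonal operator on l^2 with entries d_n, ||D|| = sup_n |d_n|. Here d_1 = 10, d_2 = 13, ..., and d_n = 16 - 6/n increases monotonically toward 16. All terms lie in [10, 16), so |d_n| = d_n and the supremum is the limit 16, which is not attained by any individual d_n. Hence ||D|| = 16.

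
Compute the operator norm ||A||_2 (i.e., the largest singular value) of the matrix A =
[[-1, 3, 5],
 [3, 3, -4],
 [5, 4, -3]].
||A||_2 ≈ 9.2878 (= sqrt(largest eigenvalue of A^T A))

||A||_2 = sigma_max(A) = sqrt(lambda_max(A^T A)). Form the symmetric matrix M = A^T A =
[[35, 26, -32],
 [26, 34, -9],
 [-32, -9, 50]].
Its characteristic polynomial (trace, sum of principal 2x2 minors, determinant of M give the coefficients) is
  p(λ) = det(λ I - M) = λ^3 - 119λ^2 + 2859λ - 3025.
No integer candidate from the rational root theorem (±divisors of 3025) is a root, so the roots are irrational. The cubic discriminant is Δ = 20161368400 > 0, so there are three distinct real roots. p(1) = -284 and p(2) = 2225 have opposite signs, so a root lies in (1, 2); Newton's method refines it to λ ≈ 1.1088. p(31) = 1036 and p(32) = -625 have opposite signs, so a root lies in (31, 32); Newton's method refines it to λ ≈ 31.6272. p(86) = -1219 and p(87) = 3500 have opposite signs, so a root lies in (86, 87); Newton's method refines it to λ ≈ 86.2641. Check (Vieta): the three roots sum to 119, matching tr M = 119.
So the eigenvalues of A^T A are ≈ 1.1088, 31.6272, 86.2641 (all ≥ 0, as they must be for A^T A). The largest is λ_max ≈ 86.2641, hence ||A||_2 = sqrt(λ_max) ≈ 9.2878.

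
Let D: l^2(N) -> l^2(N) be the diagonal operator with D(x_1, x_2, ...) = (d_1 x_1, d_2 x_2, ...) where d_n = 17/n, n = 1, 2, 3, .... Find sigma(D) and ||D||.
sigma(D) = {17/n : n ≥ 1} ∪ {0}; ||D|| = 17

A bounded diagonal operator on l^2 with diagonal entries d_n has spectrum equal to the closure of {d_n : n ≥ 1}: every d_n is an eigenvalue (with eigenvector e_n), so {d_n} ⊂ sigma(D); the spectrum is closed, so its closure is too; and for lambda not in the closure, (D - lambda I) has bounded inverse (the diagonal entries 1/(d_n - lambda) are bounded). For our sequence d_n = 17/n, n = 1, 2, 3, ...:
  - {d_n} = {17/n : n ≥ 1}; the only limit point is 0
  - closure = {17/n : n ≥ 1} ∪ {0}
For the norm: a diagonal operator has ||D|| = sup_n |d_n|. Here d_n = 17/n is positive and decreasing, so sup_n |d_n| = d_1 = 17. So ||D|| = 17.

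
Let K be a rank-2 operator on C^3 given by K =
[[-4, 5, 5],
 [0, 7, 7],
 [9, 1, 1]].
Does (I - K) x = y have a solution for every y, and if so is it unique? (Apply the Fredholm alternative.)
(I - K) is invertible (det(I - K) = -80 ≠ 0), so for every y in C^3 the equation (I - K) x = y has a unique solution.

K has rank 2 and factors as K = U V^T = u1 v1^T + u2 v2^T with u1 = (-1, -3, -3), v1 = (-2, -1, -1), u2 = (-2, -2, 1), v2 = (3, -2, -2) (multiplying out reproduces the displayed K). The nonzero eigenvalues of U V^T coincide with those of the 2 x 2 matrix G = V^T U = [[v1·u1, v1·u2], [v2·u1, v2·u2]] = [[8, 5], [9, -4]], and by the Sylvester determinant identity det(I_3 - U V^T) = det(I_2 - V^T U) = det([[-7, -5], [-9, 5]]) = (-7)(5) - (-5)(-9) = -80. (Direct check: I - K =
[[5, -5, -5],
 [0, -6, -7],
 [-9, -1, 0]]
has determinant -80.) The finite-dimensional Fredholm alternative says: either (I - K) is invertible, or ker(I - K) ≠ {0} and then range(I - K) = ker((I - K)^*)^⊥, with dim ker(I - K) = dim ker((I - K)^*). Since det(I - K) ≠ 0, 1 is not an eigenvalue of K and ker(I - K) = {0}, so we are in the first case: for every y there is a unique x = (I - K)^(-1) y. (Explicitly, by the Woodbury identity, (I - U V^T)^(-1) = I + U (I_2 - G)^(-1) V^T.)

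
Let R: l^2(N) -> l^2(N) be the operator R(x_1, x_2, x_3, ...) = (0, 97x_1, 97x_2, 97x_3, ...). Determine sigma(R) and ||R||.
sigma(R) = closed disk {z in C : |z| ≤ 97}; ||R|| = 97

Note R = 97·U where U is the unit right shift (U x)_k = x_{k-1} (with x_0 := 0); so ||R|| = 97||U|| and sigma(R) = 97·sigma(U). ||R x||^2 = sum_{k≥1} |97x_k|^2 = 9409||x||^2, so ||R|| = 97 and sigma(R) ⊂ {|z| ≤ 97}. For any |lambda| < 97, the equation (R - lambda I) x = 0 forces x_1 = 0, then 97x_k = lambda x_{k+1} ⇒ x = 0, so R has no eigenvalues. But (R - lambda I) is not surjective for |lambda| < 97: solving (R - lambda I) x = e_1 would require x_n proportional to (lambda/97)^(-n), which is not in l^2. So every |lambda| < 97 lies in the residual spectrum. The boundary |lambda| = 97 is in the approximate point spectrum (the spectrum is closed). Hence sigma(R) is the closed disk of radius 97.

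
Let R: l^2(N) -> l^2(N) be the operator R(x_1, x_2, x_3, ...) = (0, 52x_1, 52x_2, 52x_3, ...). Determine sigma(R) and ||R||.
sigma(R) = closed disk {z in C : |z| ≤ 52}; ||R|| = 52

Note R = 52·U where U is the unit right shift (U x)_k = x_{k-1} (with x_0 := 0); so ||R|| = 52||U|| and sigma(R) = 52·sigma(U). ||R x||^2 = sum_{k≥1} |52x_k|^2 = 2704||x||^2, so ||R|| = 52 and sigma(R) ⊂ {|z| ≤ 52}. For any |lambda| < 52, the equation (R - lambda I) x = 0 forces x_1 = 0, then 52x_k = lambda x_{k+1} ⇒ x = 0, so R has no eigenvalues. But (R - lambda I) is not surjective for |lambda| < 52: solving (R - lambda I) x = e_1 would require x_n proportional to (lambda/52)^(-n), which is not in l^2. So every |lambda| < 52 lies in the residual spectrum. The boundary |lambda| = 52 is in the approximate point spectrum (the spectrum is closed). Hence sigma(R) is the closed disk of radius 52.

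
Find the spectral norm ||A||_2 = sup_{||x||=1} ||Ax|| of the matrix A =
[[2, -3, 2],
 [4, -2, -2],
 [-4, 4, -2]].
||A||_2 ≈ 8.0303 (= sqrt(largest eigenvalue of A^T A))

||A||_2 = sigma_max(A) = sqrt(lambda_max(A^T A)). Form the symmetric matrix M = A^T A =
[[36, -30, 4],
 [-30, 29, -10],
 [4, -10, 12]].
Its characteristic polynomial (trace, sum of principal 2x2 minors, determinant of M give the coefficients) is
  p(λ) = det(λ I - M) = λ^3 - 77λ^2 + 808λ - 64.
No integer candidate from the rational root theorem (±divisors of 64) is a root, so the roots are irrational. The cubic discriminant is Δ = 1715464000 > 0, so there are three distinct real roots. p(0) = -64 and p(1) = 668 have opposite signs, so a root lies in (0, 1); Newton's method refines it to λ ≈ 0.0798. p(12) = 272 and p(13) = -376 have opposite signs, so a root lies in (12, 13); Newton's method refines it to λ ≈ 12.4348. p(64) = -1600 and p(65) = 1756 have opposite signs, so a root lies in (64, 65); Newton's method refines it to λ ≈ 64.4854. Check (Vieta): the three roots sum to 77, matching tr M = 77.
So the eigenvalues of A^T A are ≈ 0.0798, 12.4348, 64.4854 (all ≥ 0, as they must be for A^T A). The largest is λ_max ≈ 64.4854, hence ||A||_2 = sqrt(λ_max) ≈ 8.0303.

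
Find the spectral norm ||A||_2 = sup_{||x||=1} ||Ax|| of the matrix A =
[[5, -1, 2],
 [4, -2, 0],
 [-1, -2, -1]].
||A||_2 ≈ 6.9229 (= sqrt(largest eigenvalue of A^T A))

||A||_2 = sigma_max(A) = sqrt(lambda_max(A^T A)). Form the symmetric matrix M = A^T A =
[[42, -11, 11],
 [-11, 9, 0],
 [11, 0, 5]].
Its characteristic polynomial (trace, sum of principal 2x2 minors, determinant of M give the coefficients) is
  p(λ) = det(λ I - M) = λ^3 - 56λ^2 + 391λ - 196.
No integer candidate from the rational root theorem (±divisors of 196) is a root, so the roots are irrational. The cubic discriminant is Δ = 178857844 > 0, so there are three distinct real roots. p(0) = -196 and p(1) = 140 have opposite signs, so a root lies in (0, 1); Newton's method refines it to λ ≈ 0.5431. p(7) = 140 and p(8) = -140 have opposite signs, so a root lies in (7, 8); Newton's method refines it to λ ≈ 7.5298. p(47) = -1700 and p(48) = 140 have opposite signs, so a root lies in (47, 48); Newton's method refines it to λ ≈ 47.9271. Check (Vieta): the three roots sum to 56, matching tr M = 56.
So the eigenvalues of A^T A are ≈ 0.5431, 7.5298, 47.9271 (all ≥ 0, as they must be for A^T A). The largest is λ_max ≈ 47.9271, hence ||A||_2 = sqrt(λ_max) ≈ 6.9229.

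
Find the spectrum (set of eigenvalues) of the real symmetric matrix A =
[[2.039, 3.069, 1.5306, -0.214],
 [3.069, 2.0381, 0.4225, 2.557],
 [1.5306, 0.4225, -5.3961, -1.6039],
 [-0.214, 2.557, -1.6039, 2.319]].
sigma(A) ≈ {-6, -2, 3, 6}

A is real symmetric, so its spectrum consists of real eigenvalues. Expanding the characteristic polynomial of the displayed matrix gives
  det(λ I - A) = p(λ) = λ^4 + (-1)λ^3 + (-42)λ^2 + (35.9986)λ + (216.0011).
Solving p(λ) = 0 yields eigenvalues ≈ -6, -2, 3, 6. (A is shown rounded to 4 decimals, so these recover the underlying integer eigenvalues to within that precision.)
Verification: the trace of A = 1 equals the sum of eigenvalues 1, and det(A) ≈ 216.0011 matches the eigenvalue product 216.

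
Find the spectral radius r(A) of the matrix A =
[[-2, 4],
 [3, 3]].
r(A) = (1 + sqrt(73))/2 ≈ 4.772

The eigenvalues of A are the roots of its characteristic polynomial. With M = A (coefficients from the trace and determinant):
  p(λ) = det(λ I - M) = λ^2 - λ - 18.
For λ^2 - λ - 18 the discriminant is 73. It is nonnegative but not a perfect square, so the roots are real and irrational: λ = (1 ± sqrt(73))/2 ≈ 4.772, -3.772.
Thus the eigenvalues (to 4 decimals) are 4.772 (modulus 4.772); -3.772 (modulus 3.772). The spectral radius is the largest modulus: r(A) = (1 + sqrt(73))/2 ≈ 4.772. (Cross-check: r(A) ≤ ||A||_2 ≈ 5.0083; equality holds whenever A is normal, though it can also hold for some non-normal A.)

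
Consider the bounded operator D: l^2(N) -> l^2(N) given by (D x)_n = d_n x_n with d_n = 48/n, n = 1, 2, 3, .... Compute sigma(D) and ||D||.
sigma(D) = {48/n : n ≥ 1} ∪ {0}; ||D|| = 48

A bounded diagonal operator on l^2 with diagonal entries d_n has spectrum equal to the closure of {d_n : n ≥ 1}: every d_n is an eigenvalue (with eigenvector e_n), so {d_n} ⊂ sigma(D); the spectrum is closed, so its closure is too; and for lambda not in the closure, (D - lambda I) has bounded inverse (the diagonal entries 1/(d_n - lambda) are bounded). For our sequence d_n = 48/n, n = 1, 2, 3, ...:
  - {d_n} = {48/n : n ≥ 1}; the only limit point is 0
  - closure = {48/n : n ≥ 1} ∪ {0}
For the norm: a diagonal operator has ||D|| = sup_n |d_n|. Here d_n = 48/n is positive and decreasing, so sup_n |d_n| = d_1 = 48. So ||D|| = 48.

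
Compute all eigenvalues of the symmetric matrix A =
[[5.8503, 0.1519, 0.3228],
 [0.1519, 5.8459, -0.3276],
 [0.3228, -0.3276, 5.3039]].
sigma(A) ≈ {5, 6} (6 with multiplicity 2)

A is real symmetric, so its spectrum consists of real eigenvalues. Expanding the characteristic polynomial of the displayed matrix gives
  det(λ I - A) = p(λ) = λ^3 + (-17)λ^2 + (96.0011)λ + (-180.0033).
Solving p(λ) = 0 yields eigenvalues ≈ 5, 6, 6. (A is shown rounded to 4 decimals, so these recover the underlying integer eigenvalues to within that precision.)
Verification: the trace of A = 17 equals the sum of eigenvalues 17, and det(A) ≈ 180.0033 matches the eigenvalue product 180.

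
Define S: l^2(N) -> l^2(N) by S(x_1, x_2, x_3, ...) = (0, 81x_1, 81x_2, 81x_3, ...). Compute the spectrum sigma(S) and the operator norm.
sigma(S) = closed disk {z in C : |z| ≤ 81}; ||S|| = 81

Note S = 81·U where U is the unit right shift (U x)_k = x_{k-1} (with x_0 := 0); so ||S|| = 81||U|| and sigma(S) = 81·sigma(U). ||S x||^2 = sum_{k≥1} |81x_k|^2 = 6561||x||^2, so ||S|| = 81 and sigma(S) ⊂ {|z| ≤ 81}. For any |lambda| < 81, the equation (S - lambda I) x = 0 forces x_1 = 0, then 81x_k = lambda x_{k+1} ⇒ x = 0, so S has no eigenvalues. But (S - lambda I) is not surjective for |lambda| < 81: solving (S - lambda I) x = e_1 would require x_n proportional to (lambda/81)^(-n), which is not in l^2. So every |lambda| < 81 lies in the residual spectrum. The boundary |lambda| = 81 is in the approximate point spectrum (the spectrum is closed). Hence sigma(S) is the closed disk of radius 81.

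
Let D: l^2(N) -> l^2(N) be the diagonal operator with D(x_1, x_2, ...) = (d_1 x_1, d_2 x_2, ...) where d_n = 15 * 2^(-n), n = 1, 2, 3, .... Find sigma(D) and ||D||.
sigma(D) = {15 * 2^(-n) : n ≥ 1} ∪ {0}; ||D|| = 15/2

A bounded diagonal operator on l^2 with diagonal entries d_n has spectrum equal to the closure of {d_n : n ≥ 1}: every d_n is an eigenvalue (with eigenvector e_n), so {d_n} ⊂ sigma(D); the spectrum is closed, so its closure is too; and for lambda not in the closure, (D - lambda I) has bounded inverse (the diagonal entries 1/(d_n - lambda) are bounded). For our sequence d_n = 15 * 2^(-n), n = 1, 2, 3, ...:
  - {d_n} = {15 * 2^(-n) : n ≥ 1}; the only limit point is 0
  - closure = {15 * 2^(-n) : n ≥ 1} ∪ {0}
For the norm: a diagonal operator has ||D|| = sup_n |d_n|. Here d_n = 15 * 2^(-n) is positive and decreasing, so sup_n |d_n| = d_1 = 15/2. So ||D|| = 15/2.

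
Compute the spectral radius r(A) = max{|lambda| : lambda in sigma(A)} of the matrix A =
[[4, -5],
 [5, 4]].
r(A) = sqrt(41) ≈ 6.4031

The eigenvalues of A are the roots of its characteristic polynomial. With M = A (coefficients from the trace and determinant):
  p(λ) = det(λ I - M) = λ^2 - 8λ + 41.
For λ^2 - 8λ + 41 the discriminant is -100. It is negative, so the roots are the complex-conjugate pair λ = 4 ± (sqrt(100)/2) i ≈ 4 ± 5i. For a conjugate pair the product of the roots equals the constant term, so |λ|^2 = 41 and |λ| = sqrt(41) ≈ 6.4031.
Thus the eigenvalues (to 4 decimals) are 4 ± 5i (modulus 6.4031). The spectral radius is the largest modulus: r(A) = sqrt(41) ≈ 6.4031. (Cross-check: r(A) ≤ ||A||_2 ≈ 6.4031; equality holds whenever A is normal, though it can also hold for some non-normal A.)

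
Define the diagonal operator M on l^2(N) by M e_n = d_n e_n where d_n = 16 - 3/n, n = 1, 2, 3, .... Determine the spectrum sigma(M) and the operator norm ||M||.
sigma(M) = {16 - 3/n : n ≥ 1} ∪ {16}; ||M|| = 16

A bounded diagonal operator on l^2 with diagonal entries d_n has spectrum equal to the closure of {d_n : n ≥ 1}: every d_n is an eigenvalue (with eigenvector e_n), so {d_n} ⊂ sigma(M); the spectrum is closed, so its closure is too; and for lambda not in the closure, (M - lambda I) has bounded inverse (the diagonal entries 1/(d_n - lambda) are bounded). For our sequence d_n = 16 - 3/n, n = 1, 2, 3, ...:
  - {d_n} = {16 - 3/n : n ≥ 1}; the only limit point is 16
  - closure = {16 - 3/n : n ≥ 1} ∪ {16}
For the norm: a diagonal operator has ||M|| = sup_n |d_n|. Here d_n = 16 - 3/n increases monotonically from d_1 = 13 toward 16, with all terms in [13, 16); so sup_n |d_n| = 16 (the supremum is the limit, not attained). So ||M|| = 16.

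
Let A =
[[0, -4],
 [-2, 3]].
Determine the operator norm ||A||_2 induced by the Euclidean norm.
||A||_2 = sqrt((29 + sqrt(585))/2) ≈ 5.1569 (= sqrt(largest eigenvalue of A^T A))

||A||_2 = sigma_max(A) = sqrt(lambda_max(A^T A)). Form the symmetric matrix M = A^T A =
[[4, -6],
 [-6, 25]].
Its characteristic polynomial (trace, determinant of M give the coefficients) is
  p(λ) = det(λ I - M) = λ^2 - 29λ + 64.
For λ^2 - 29λ + 64 the discriminant is 585. It is nonnegative but not a perfect square, so the roots are real and irrational: λ = (29 ± sqrt(585))/2 ≈ 26.5934, 2.4066.
So the eigenvalues of A^T A are ≈ 2.4066, 26.5934 (all ≥ 0, as they must be for A^T A). The largest is λ_max = (29 + sqrt(585))/2 ≈ 26.5934, hence ||A||_2 = sqrt(λ_max) = sqrt((29 + sqrt(585))/2) ≈ 5.1569.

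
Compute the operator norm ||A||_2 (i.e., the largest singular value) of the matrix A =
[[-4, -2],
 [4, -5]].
||A||_2 = sqrt((61 + sqrt(585))/2) ≈ 6.5264 (= sqrt(largest eigenvalue of A^T A))

||A||_2 = sigma_max(A) = sqrt(lambda_max(A^T A)). Form the symmetric matrix M = A^T A =
[[32, -12],
 [-12, 29]].
Its characteristic polynomial (trace, determinant of M give the coefficients) is
  p(λ) = det(λ I - M) = λ^2 - 61λ + 784.
For λ^2 - 61λ + 784 the discriminant is 585. It is nonnegative but not a perfect square, so the roots are real and irrational: λ = (61 ± sqrt(585))/2 ≈ 42.5934, 18.4066.
So the eigenvalues of A^T A are ≈ 18.4066, 42.5934 (all ≥ 0, as they must be for A^T A). The largest is λ_max = (61 + sqrt(585))/2 ≈ 42.5934, hence ||A||_2 = sqrt(λ_max) = sqrt((61 + sqrt(585))/2) ≈ 6.5264.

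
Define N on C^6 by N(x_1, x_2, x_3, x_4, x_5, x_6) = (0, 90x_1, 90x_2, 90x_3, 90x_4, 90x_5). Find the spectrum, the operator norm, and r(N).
sigma(N) = {0}; ||N|| = 90; r(N) = 0. (N is nilpotent with N^6 = 0.)

On C^6, N is a strictly lower-triangular matrix with 90 on the subdiagonal and zeros elsewhere, so its characteristic polynomial is lambda^6 and every eigenvalue is 0: sigma(N) = {0}. For the operator norm, N e_i = 90e_{i+1} for i = 1, ..., 5 and N e_6 = 0, so the singular values of N are 90 (with multiplicity 5) and 0; hence ||N|| = 90. The spectral radius r(N) = max|lambda| = 0. Note ||N|| > r(N) — characteristic of non-normal nilpotent operators. Indeed N^6 = 0.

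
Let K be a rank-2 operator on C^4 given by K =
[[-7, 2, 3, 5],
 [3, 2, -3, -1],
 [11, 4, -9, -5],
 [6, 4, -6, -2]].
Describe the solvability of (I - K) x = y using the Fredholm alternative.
(I - K) is invertible (det(I - K) = -7 ≠ 0), so for every y in C^4 the equation (I - K) x = y has a unique solution.

K has rank 2 and factors as K = U V^T = u1 v1^T + u2 v2^T with u1 = (1, -1, -3, -2), v1 = (-3, -2, 3, 1), u2 = (-2, 0, 1, 0), v2 = (2, -2, 0, -2) (multiplying out reproduces the displayed K). The nonzero eigenvalues of U V^T coincide with those of the 2 x 2 matrix G = V^T U = [[v1·u1, v1·u2], [v2·u1, v2·u2]] = [[-12, 9], [8, -4]], and by the Sylvester determinant identity det(I_4 - U V^T) = det(I_2 - V^T U) = det([[13, -9], [-8, 5]]) = (13)(5) - (-9)(-8) = -7. (Direct check: I - K =
[[8, -2, -3, -5],
 [-3, -1, 3, 1],
 [-11, -4, 10, 5],
 [-6, -4, 6, 3]]
has determinant -7.) The finite-dimensional Fredholm alternative says: either (I - K) is invertible, or ker(I - K) ≠ {0} and then range(I - K) = ker((I - K)^*)^⊥, with dim ker(I - K) = dim ker((I - K)^*). Since det(I - K) ≠ 0, 1 is not an eigenvalue of K and ker(I - K) = {0}, so we are in the first case: for every y there is a unique x = (I - K)^(-1) y. (Explicitly, by the Woodbury identity, (I - U V^T)^(-1) = I + U (I_2 - G)^(-1) V^T.)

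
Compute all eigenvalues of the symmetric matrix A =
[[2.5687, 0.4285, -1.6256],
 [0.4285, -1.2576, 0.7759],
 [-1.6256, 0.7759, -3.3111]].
sigma(A) ≈ {-4, -1, 3}

A is real symmetric, so its spectrum consists of real eigenvalues. Expanding the characteristic polynomial of the displayed matrix gives
  det(λ I - A) = p(λ) = λ^3 + (2)λ^2 + (-11)λ + (-12).
Solving p(λ) = 0 yields eigenvalues ≈ -4, -1, 3. (A is shown rounded to 4 decimals, so these recover the underlying integer eigenvalues to within that precision.)
Verification: the trace of A = -2 equals the sum of eigenvalues -2, and det(A) ≈ 12.0001 matches the eigenvalue product 12.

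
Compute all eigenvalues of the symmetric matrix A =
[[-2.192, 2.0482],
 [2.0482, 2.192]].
sigma(A) ≈ {-3, 3}

A is real symmetric, so its spectrum consists of real eigenvalues. Expanding the characteristic polynomial of the displayed matrix gives
  det(λ I - A) = p(λ) = λ^2 + (0)λ + (-9).
Solving p(λ) = 0 yields eigenvalues ≈ -3, 3. (A is shown rounded to 4 decimals, so these recover the underlying integer eigenvalues to within that precision.)
Verification: the trace of A = 0 equals the sum of eigenvalues 0, and det(A) ≈ -9.0000 matches the eigenvalue product -9.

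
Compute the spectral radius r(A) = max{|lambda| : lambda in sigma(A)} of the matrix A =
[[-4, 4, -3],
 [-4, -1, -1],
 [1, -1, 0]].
r(A) ≈ 4.3152

The eigenvalues of A are the roots of its characteristic polynomial. With M = A (coefficients from the trace, the sum of principal 2x2 minors, and det A):
  p(λ) = det(λ I - M) = λ^3 + 5λ^2 + 22λ + 15.
No integer candidate from the rational root theorem (±divisors of 15) is a root, so the roots are irrational. The cubic discriminant is Δ = -14367 < 0, so there is one real root and a complex-conjugate pair. p(-1) = -3 and p(0) = 15 have opposite signs, so a root lies in (-1, 0); Newton's method refines it to λ ≈ -0.8055. Dividing out (λ - (-0.8055)) leaves approximately λ^2 + 4.1945λ + 18.6212. For λ^2 + 4.1945λ + 18.6212 the discriminant is -56.8913. It is negative, so the remaining roots are the complex-conjugate pair λ ≈ -2.0972 ± 3.7713i. Their product equals the constant term, so |λ|^2 ≈ 18.6212 and |λ| ≈ 4.3152.
Thus the eigenvalues (to 4 decimals) are -0.8055 (modulus 0.8055); -2.0972 ± 3.7713i (modulus 4.3152). The spectral radius is the largest modulus: r(A) ≈ 4.3152. (Cross-check: r(A) ≤ ||A||_2 ≈ 7.0647; equality holds whenever A is normal, though it can also hold for some non-normal A.)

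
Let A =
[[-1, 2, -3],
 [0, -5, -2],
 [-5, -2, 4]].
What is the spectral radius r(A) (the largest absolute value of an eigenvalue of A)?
r(A) ≈ 6.5593

The eigenvalues of A are the roots of its characteristic polynomial. With M = A (coefficients from the trace, the sum of principal 2x2 minors, and det A):
  p(λ) = det(λ I - M) = λ^3 + 2λ^2 - 38λ - 119.
No integer candidate from the rational root theorem (±divisors of 119) is a root, so the roots are irrational. The cubic discriminant is Δ = 9517 > 0, so there are three distinct real roots. p(-5) = -4 and p(-4) = 1 have opposite signs, so a root lies in (-5, -4); Newton's method refines it to λ ≈ -4.6954. p(-4) = 1 and p(-3) = -14 have opposite signs, so a root lies in (-4, -3); Newton's method refines it to λ ≈ -3.8638. p(6) = -59 and p(7) = 56 have opposite signs, so a root lies in (6, 7); Newton's method refines it to λ ≈ 6.5593. Check (Vieta): the three roots sum to -2, matching tr M = -2.
Thus the eigenvalues (to 4 decimals) are -4.6954 (modulus 4.6954); -3.8638 (modulus 3.8638); 6.5593 (modulus 6.5593). The spectral radius is the largest modulus: r(A) ≈ 6.5593. (Cross-check: r(A) ≤ ||A||_2 ≈ 7; equality holds whenever A is normal, though it can also hold for some non-normal A.)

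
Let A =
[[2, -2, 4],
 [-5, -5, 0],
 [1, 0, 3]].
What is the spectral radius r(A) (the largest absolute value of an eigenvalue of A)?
r(A) = (5 + sqrt(57))/2 ≈ 6.2749

The eigenvalues of A are the roots of its characteristic polynomial. With M = A (coefficients from the trace, the sum of principal 2x2 minors, and det A):
  p(λ) = det(λ I - M) = λ^3 - 33λ + 40.
By the rational root theorem any rational root is an integer divisor of 40. Testing λ = 5: p(5) = 125 + 0 - 165 + 40 = 0, so λ = 5 is a root. Dividing out (λ - 5) leaves p(λ) = (λ - 5)(λ^2 + 5λ - 8). For λ^2 + 5λ - 8 the discriminant is 57. It is nonnegative but not a perfect square, so the roots are real and irrational: λ = (-5 ± sqrt(57))/2 ≈ 1.2749, -6.2749.
Thus the eigenvalues (to 4 decimals) are 1.2749 (modulus 1.2749); -6.2749 (modulus 6.2749); 5 (modulus 5). The spectral radius is the largest modulus: r(A) = (5 + sqrt(57))/2 ≈ 6.2749. (Cross-check: r(A) ≤ ||A||_2 ≈ 7.1238; equality holds whenever A is normal, though it can also hold for some non-normal A.)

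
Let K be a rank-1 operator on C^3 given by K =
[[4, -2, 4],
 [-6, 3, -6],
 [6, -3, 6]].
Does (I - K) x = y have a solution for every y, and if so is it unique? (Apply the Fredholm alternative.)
(I - K) is invertible (det(I - K) = -12 ≠ 0), so for every y in C^3 the equation (I - K) x = y has a unique solution.

K has rank 1, so it is an outer product K = u v^T: every row of K is a multiple of one row vector. Reading off the entries, u = (-2, 3, -3) and v = (-2, 1, -2) (row i of K equals u_i·v^T). A rank-one matrix u v^T satisfies K u = u (v·u) and kills the (2)-dimensional subspace v^⊥, so its characteristic polynomial is lambda^2 (lambda - v·u) with v·u = tr K = 13. Hence the eigenvalues of I - K are 1 (multiplicity 2) and 1 - (13) = -12, so det(I - K) = -12. (Direct check: I - K =
[[-3, 2, -4],
 [6, -2, 6],
 [-6, 3, -5]]
has determinant -12.) The finite-dimensional Fredholm alternative says: either (I - K) is invertible, or ker(I - K) ≠ {0} and then range(I - K) = ker((I - K)^*)^⊥, with dim ker(I - K) = dim ker((I - K)^*). Since det(I - K) ≠ 0, 1 is not an eigenvalue of K and ker(I - K) = {0}, so we are in the first case: for every y there is a unique x = (I - K)^(-1) y. Explicitly, by the Sherman–Morrison formula, (I - u v^T)^(-1) = I + u v^T/(1 - v·u), i.e. (I - K)^(-1) = I + K/(-12).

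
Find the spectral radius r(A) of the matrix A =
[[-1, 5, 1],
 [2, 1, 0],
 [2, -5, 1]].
r(A) ≈ 3.8794

The eigenvalues of A are the roots of its characteristic polynomial. With M = A (coefficients from the trace, the sum of principal 2x2 minors, and det A):
  p(λ) = det(λ I - M) = λ^3 - λ^2 - 13λ + 23.
No integer candidate from the rational root theorem (±divisors of 23) is a root, so the roots are irrational. The cubic discriminant is Δ = 148 > 0, so there are three distinct real roots. p(-4) = -5 and p(-3) = 26 have opposite signs, so a root lies in (-4, -3); Newton's method refines it to λ ≈ -3.8794. p(2) = 1 and p(2.5) = -0.125 have opposite signs, so a root lies in (2, 2.5); Newton's method refines it to λ ≈ 2.2873. p(2.5) = -0.125 and p(3) = 2 have opposite signs, so a root lies in (2.5, 3); Newton's method refines it to λ ≈ 2.5921. Check (Vieta): the three roots sum to 1, matching tr M = 1.
Thus the eigenvalues (to 4 decimals) are -3.8794 (modulus 3.8794); 2.2873 (modulus 2.2873); 2.5921 (modulus 2.5921). The spectral radius is the largest modulus: r(A) ≈ 3.8794. (Cross-check: r(A) ≤ ||A||_2 ≈ 7.3959; equality holds whenever A is normal, though it can also hold for some non-normal A.)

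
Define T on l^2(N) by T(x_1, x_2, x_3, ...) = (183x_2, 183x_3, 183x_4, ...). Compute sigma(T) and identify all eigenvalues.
sigma(T) = closed disk {z in C : |z| ≤ 183}; sigma_p(T) = open disk {z in C : |z| < 183}

Note T = 183·V where V is the unit left shift (V x)_k = x_{k+1}; so sigma(T) = 183·sigma(V) and ||T|| = 183||V||. ||T x||^2 = 33489sum_{k≥2} |x_k|^2 ≤ 33489||x||^2, with equality on {x : x_1 = 0}, so ||T|| = 183. For any lambda with |lambda| < 183, set r = lambda/183 (|r| < 1); the vector x = (1, r, r^2, ...) is in l^2 and satisfies T x = 183(r, r^2, ...) = lambda x, so lambda is an eigenvalue. On the boundary |lambda| = 183 the geometric series diverges, so no l^2 eigenvector exists, but these lambda lie in the approximate point spectrum. Hence sigma(T) is the closed disk of radius 183 and sigma_p(T) is the open disk.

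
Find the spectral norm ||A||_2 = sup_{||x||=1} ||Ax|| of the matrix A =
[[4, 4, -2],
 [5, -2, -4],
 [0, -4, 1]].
||A||_2 ≈ 7.9171 (= sqrt(largest eigenvalue of A^T A))

||A||_2 = sigma_max(A) = sqrt(lambda_max(A^T A)). Form the symmetric matrix M = A^T A =
[[41, 6, -28],
 [6, 36, -4],
 [-28, -4, 21]].
Its characteristic polynomial (trace, sum of principal 2x2 minors, determinant of M give the coefficients) is
  p(λ) = det(λ I - M) = λ^3 - 98λ^2 + 2257λ - 2704.
No integer candidate from the rational root theorem (±divisors of 2704) is a root, so the roots are irrational. The cubic discriminant is Δ = 3322390912 > 0, so there are three distinct real roots. p(1) = -544 and p(2) = 1426 have opposite signs, so a root lies in (1, 2); Newton's method refines it to λ ≈ 1.2668. p(34) = 50 and p(35) = -884 have opposite signs, so a root lies in (34, 35); Newton's method refines it to λ ≈ 34.0533. p(62) = -1154 and p(63) = 572 have opposite signs, so a root lies in (62, 63); Newton's method refines it to λ ≈ 62.6799. Check (Vieta): the three roots sum to 98, matching tr M = 98.
So the eigenvalues of A^T A are ≈ 1.2668, 34.0533, 62.6799 (all ≥ 0, as they must be for A^T A). The largest is λ_max ≈ 62.6799, hence ||A||_2 = sqrt(λ_max) ≈ 7.9171.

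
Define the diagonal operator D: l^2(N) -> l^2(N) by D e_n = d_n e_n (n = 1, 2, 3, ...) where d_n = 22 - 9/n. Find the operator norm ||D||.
||D|| = 22

For a diagonal operator on l^2 with entries d_n, ||D|| = sup_n |d_n|. Here d_1 = 13, d_2 = 35/2, ..., and d_n = 22 - 9/n increases monotonically toward 22. All terms lie in [13, 22), so |d_n| = d_n and the supremum is the limit 22, which is not attained by any individual d_n. Hence ||D|| = 22.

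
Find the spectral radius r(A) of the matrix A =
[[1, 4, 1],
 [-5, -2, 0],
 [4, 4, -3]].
r(A) ≈ 4.0936

The eigenvalues of A are the roots of its characteristic polynomial. With M = A (coefficients from the trace, the sum of principal 2x2 minors, and det A):
  p(λ) = det(λ I - M) = λ^3 + 4λ^2 + 17λ + 66.
No integer candidate from the rational root theorem (±divisors of 66) is a root, so the roots are irrational. The cubic discriminant is Δ = -68752 < 0, so there is one real root and a complex-conjugate pair. p(-4) = -2 and p(-3) = 24 have opposite signs, so a root lies in (-4, -3); Newton's method refines it to λ ≈ -3.9385. Dividing out (λ - (-3.9385)) leaves approximately λ^2 + 0.0615λ + 16.7577. For λ^2 + 0.0615λ + 16.7577 the discriminant is -67.0271. It is negative, so the remaining roots are the complex-conjugate pair λ ≈ -0.0308 ± 4.0935i. Their product equals the constant term, so |λ|^2 ≈ 16.7577 and |λ| ≈ 4.0936.
Thus the eigenvalues (to 4 decimals) are -3.9385 (modulus 3.9385); -0.0308 ± 4.0935i (modulus 4.0936). The spectral radius is the largest modulus: r(A) ≈ 4.0936. (Cross-check: r(A) ≤ ||A||_2 ≈ 8.491; equality holds whenever A is normal, though it can also hold for some non-normal A.)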